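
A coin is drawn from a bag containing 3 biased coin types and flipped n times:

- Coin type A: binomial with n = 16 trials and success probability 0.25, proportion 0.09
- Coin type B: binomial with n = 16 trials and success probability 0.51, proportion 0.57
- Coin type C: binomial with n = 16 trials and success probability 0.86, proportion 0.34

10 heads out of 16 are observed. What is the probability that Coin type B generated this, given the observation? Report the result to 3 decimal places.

0.942

Apply Bayes' rule: the posterior for each component is proportional to its prior times its likelihood at x.
Binomial probabilities:
  L_A = 0.00135923
  L_B = 0.131948
  L_C = 0.0133437
Prior × likelihood for each component:
  π_A·L_A = 0.09 × 0.00135923 = 0.00012233
  π_B·L_B = 0.57 × 0.131948 = 0.0752103
  π_C·L_C = 0.34 × 0.0133437 = 0.00453686
Marginal: 0.00012233 + 0.0752103 + 0.00453686 = 0.0798695
P(Coin type B | data) = 0.0752103 / 0.0798695 ≈ 0.942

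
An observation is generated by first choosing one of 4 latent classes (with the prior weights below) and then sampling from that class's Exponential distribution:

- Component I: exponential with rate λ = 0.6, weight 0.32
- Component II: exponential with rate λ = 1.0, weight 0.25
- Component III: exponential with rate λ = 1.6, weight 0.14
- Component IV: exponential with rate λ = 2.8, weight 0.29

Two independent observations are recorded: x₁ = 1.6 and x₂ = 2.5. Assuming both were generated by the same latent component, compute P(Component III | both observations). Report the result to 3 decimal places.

Apply Bayes' rule: the posterior for each component is proportional to its prior times its likelihood at x.
Since both observations come from the same component, the likelihood for component k is f_k(x₁)·f_k(x₂).
  f_I = [0.6·e^(−0.6·1.6) = 0.6·e^(−0.9600) = 0.229736] × [0.133878] = 0.0307566
  f_II = [1.0·e^(−1.0·1.6) = 1.0·e^(−1.6000) = 0.201897] × [0.082085] = 0.0165727
  f_III = [1.6·e^(−1.6·1.6) = 1.6·e^(−2.5600) = 0.123688] × [0.029305] = 0.00362467
  f_IV = [2.8·e^(−2.8·1.6) = 2.8·e^(−4.4800) = 0.0317336] × [0.00255327] = 8.10243e-05
Weight by the priors:
  P(Z=I)·f_I = 0.32 × 0.0307566 = 0.00984211
  P(Z=II)·f_II = 0.25 × 0.0165727 = 0.00414317
  P(Z=III)·f_III = 0.14 × 0.00362467 = 0.000507453
  P(Z=IV)·f_IV = 0.29 × 8.10243e-05 = 2.34971e-05
Denominator: 0.00984211 + 0.00414317 + 0.000507453 + 2.34971e-05 = 0.0145162
P(Component III | data) = 0.000507453 / 0.0145162 ≈ 0.035

0.035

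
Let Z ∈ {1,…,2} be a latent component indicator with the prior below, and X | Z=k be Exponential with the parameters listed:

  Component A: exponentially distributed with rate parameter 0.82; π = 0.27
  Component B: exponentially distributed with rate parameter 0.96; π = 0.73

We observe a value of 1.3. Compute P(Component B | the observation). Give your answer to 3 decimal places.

By Bayes' theorem, P(k | x) = π_k f_k(x) / Σ_j π_j f_j(x).
Evaluate each component's likelihood at the observed value:
  p_A = 0.82·e^(−0.82·1.3) = 0.82·e^(−1.0660) = 0.282394
  p_B = 0.96·e^(−0.96·1.3) = 0.96·e^(−1.2480) = 0.275595
Weight by the priors:
  π_A·p_A = 0.27 × 0.282394 = 0.0762465
  π_B·p_B = 0.73 × 0.275595 = 0.201185
Marginal: 0.0762465 + 0.201185 = 0.277431
So the posterior for Component B is 0.201185 / 0.277431 ≈ 0.725.

0.725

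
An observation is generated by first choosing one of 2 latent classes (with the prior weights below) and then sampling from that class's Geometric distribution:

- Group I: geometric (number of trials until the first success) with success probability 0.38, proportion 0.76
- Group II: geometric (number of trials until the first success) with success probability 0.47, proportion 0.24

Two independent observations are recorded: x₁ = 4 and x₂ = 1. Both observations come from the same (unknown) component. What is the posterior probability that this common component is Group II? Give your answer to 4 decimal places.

Apply Bayes' rule: the posterior for each component is proportional to its prior times its likelihood at x.
Since both observations come from the same component, the likelihood for component k is f_k(x₁)·f_k(x₂).
  p_I = [0.38·(1−0.38)^3 = 0.38·0.238328 = 0.0905646] × [0.38] = 0.0344146
  p_II = [0.47·(1−0.47)^3 = 0.47·0.148877 = 0.0699722] × [0.47] = 0.0328869
Unnormalised posteriors:
  P(Z=I)·p_I = 0.76 × 0.0344146 = 0.0261551
  P(Z=II)·p_II = 0.24 × 0.0328869 = 0.00789286
Evidence: 0.0261551 + 0.00789286 = 0.0340479
P(Group II | data) ≈ 0.2318

0.2318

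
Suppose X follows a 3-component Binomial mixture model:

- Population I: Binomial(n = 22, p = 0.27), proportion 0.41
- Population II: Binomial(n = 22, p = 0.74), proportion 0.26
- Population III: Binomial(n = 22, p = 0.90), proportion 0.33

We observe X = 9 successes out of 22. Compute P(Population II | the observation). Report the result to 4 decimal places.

0.0081

Apply Bayes' rule: the posterior for each component is proportional to its prior times its likelihood at x.
Component likelihoods at x = 9 successes out of 22:
  L_I = 0.0634153
  L_II = 0.000821225
  L_III = 1.92711e-08
Multiply by the mixture weights:
  P(Z=I)·L_I = 0.41 × 0.0634153 = 0.0260003
  P(Z=II)·L_II = 0.26 × 0.000821225 = 0.000213519
  P(Z=III)·L_III = 0.33 × 1.92711e-08 = 6.35945e-09
Marginal: 0.0260003 + 0.000213519 + 6.35945e-09 = 0.0262138
P(Population II | the observation) ≈ 0.0081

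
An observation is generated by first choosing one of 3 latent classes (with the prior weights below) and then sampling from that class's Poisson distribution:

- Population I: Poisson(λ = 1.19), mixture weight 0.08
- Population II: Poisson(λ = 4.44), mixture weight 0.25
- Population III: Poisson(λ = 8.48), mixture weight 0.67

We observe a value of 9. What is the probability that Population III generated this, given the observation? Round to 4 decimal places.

0.9410

Apply Bayes' rule: the posterior for each component is proportional to its prior times its likelihood at x.
Evaluate each component's likelihood at the observed value:
  f_I = 4.01189e-06
  f_II = 0.021798
  f_III = 0.129713
Weight by the priors:
  π_I·f_I = 0.08 × 4.01189e-06 = 3.20951e-07
  π_II·f_II = 0.25 × 0.021798 = 0.00544949
  π_III·f_III = 0.67 × 0.129713 = 0.0869075
Normaliser: 3.20951e-07 + 0.00544949 + 0.0869075 = 0.0923573
Responsibility of Population III: 0.0869075 / 0.0923573 ≈ 0.9410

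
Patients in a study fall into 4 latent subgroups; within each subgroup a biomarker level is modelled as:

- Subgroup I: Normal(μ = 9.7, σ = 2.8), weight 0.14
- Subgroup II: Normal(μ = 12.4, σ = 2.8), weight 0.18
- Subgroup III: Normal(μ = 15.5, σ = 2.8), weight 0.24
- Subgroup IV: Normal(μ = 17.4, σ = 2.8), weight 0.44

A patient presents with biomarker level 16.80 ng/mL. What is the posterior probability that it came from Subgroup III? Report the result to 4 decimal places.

The responsibility of component k is π_k f_k(x) divided by Σ_j π_j f_j(x).
Evaluate each component's likelihood at the observed value:
  L_I = 0.00572175
  L_II = 0.0414506
  L_III = 0.127921
  L_IV = 0.139245
Unnormalised posteriors:
  π_I·L_I = 0.14 × 0.00572175 = 0.000801044
  π_II·L_II = 0.18 × 0.0414506 = 0.00746112
  π_III·L_III = 0.24 × 0.127921 = 0.0307012
  π_IV·L_IV = 0.44 × 0.139245 = 0.061268
Marginal: 0.000801044 + 0.00746112 + 0.0307012 + 0.061268 = 0.100231
Responsibility of Subgroup III: 0.0307012 / 0.100231 ≈ 0.3063

0.3063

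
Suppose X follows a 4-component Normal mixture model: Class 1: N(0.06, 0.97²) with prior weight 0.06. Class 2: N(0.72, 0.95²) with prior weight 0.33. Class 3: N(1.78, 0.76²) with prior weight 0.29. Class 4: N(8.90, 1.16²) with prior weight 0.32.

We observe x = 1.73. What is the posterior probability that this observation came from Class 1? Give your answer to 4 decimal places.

P(component k | x) = π_k·f_k(x) / marginal(x), where marginal(x) = Σ_j π_j·f_j(x).
Normal densities:
  L_1 = (1/(0.97·√(2π)))·exp(−(1.73−0.06)²/(2·0.97²)) = 0.411281·exp(-1.48204) = 0.0934323
  L_2 = (1/(0.95·√(2π)))·exp(−(1.73−0.72)²/(2·0.95²)) = 0.419939·exp(-0.56515) = 0.23864
  L_3 = (1/(0.76·√(2π)))·exp(−(1.73−1.78)²/(2·0.76²)) = 0.524924·exp(-0.00216) = 0.523789
  L_4 = (1/(1.16·√(2π)))·exp(−(1.73−8.90)²/(2·1.16²)) = 0.343916·exp(-19.10259) = 1.73901e-09
Weight by the priors:
  π_1·L_1 = 0.06 × 0.0934323 = 0.00560594
  π_2·L_2 = 0.33 × 0.23864 = 0.0787513
  π_3·L_3 = 0.29 × 0.523789 = 0.151899
  π_4·L_4 = 0.32 × 1.73901e-09 = 5.56482e-10
Evidence: 0.00560594 + 0.0787513 + 0.151899 + 5.56482e-10 = 0.236256
P(Class 1 | 1.73) = 0.00560594 / 0.236256 ≈ 0.0237

0.0237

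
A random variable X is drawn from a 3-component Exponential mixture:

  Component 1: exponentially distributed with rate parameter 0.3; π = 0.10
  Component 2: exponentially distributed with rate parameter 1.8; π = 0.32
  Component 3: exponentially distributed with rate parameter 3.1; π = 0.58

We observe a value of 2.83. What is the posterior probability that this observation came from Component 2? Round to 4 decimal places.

By Bayes' theorem, P(k | x) = π_k f_k(x) / Σ_j π_j f_j(x).
Evaluate each component's likelihood at the observed value:
  f_1 = 0.3·e^(−0.3·2.83) = 0.3·e^(−0.8490) = 0.128353
  f_2 = 1.8·e^(−1.8·2.83) = 1.8·e^(−5.0940) = 0.0110402
  f_3 = 3.1·e^(−3.1·2.83) = 3.1·e^(−8.7730) = 0.000480061
Prior × likelihood for each component:
  π_1·f_1 = 0.10 × 0.128353 = 0.0128353
  π_2·f_2 = 0.32 × 0.0110402 = 0.00353286
  π_3·f_3 = 0.58 × 0.000480061 = 0.000278435
Sum: 0.0128353 + 0.00353286 + 0.000278435 = 0.0166466
P(Component 2 | x) ≈ 0.2122

0.2122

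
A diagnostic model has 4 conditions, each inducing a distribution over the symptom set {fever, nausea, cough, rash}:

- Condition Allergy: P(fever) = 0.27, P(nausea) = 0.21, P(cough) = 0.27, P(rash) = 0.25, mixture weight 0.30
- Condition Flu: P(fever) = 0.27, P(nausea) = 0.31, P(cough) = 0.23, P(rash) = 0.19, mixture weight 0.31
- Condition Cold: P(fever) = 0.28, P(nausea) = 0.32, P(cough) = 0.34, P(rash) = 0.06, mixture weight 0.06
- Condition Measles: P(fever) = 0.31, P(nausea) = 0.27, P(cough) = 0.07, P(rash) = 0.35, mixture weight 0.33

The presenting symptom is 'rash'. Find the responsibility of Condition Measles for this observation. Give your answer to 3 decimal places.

0.457

P(component k | x) = P(Z=k)·f_k(x) / marginal(x), where marginal(x) = Σ_j P(Z=j)·f_j(x).
Categorical probabilities:
  p_Allergy = 0.25
  p_Flu = 0.19
  p_Cold = 0.06
  p_Measles = 0.35
Prior × likelihood for each component:
  P(Z=Allergy)·p_Allergy = 0.30 × 0.25 = 0.075
  P(Z=Flu)·p_Flu = 0.31 × 0.19 = 0.0589
  P(Z=Cold)·p_Cold = 0.06 × 0.06 = 0.0036
  P(Z=Measles)·p_Measles = 0.33 × 0.35 = 0.1155
Denominator: 0.075 + 0.0589 + 0.0036 + 0.1155 = 0.253
So the posterior for Condition Measles is 0.1155 / 0.253 ≈ 0.457.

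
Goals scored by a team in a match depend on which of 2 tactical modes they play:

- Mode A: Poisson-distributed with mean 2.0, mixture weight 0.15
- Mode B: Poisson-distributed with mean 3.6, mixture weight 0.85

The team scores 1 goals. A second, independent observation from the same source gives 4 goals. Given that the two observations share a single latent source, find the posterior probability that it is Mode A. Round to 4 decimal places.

0.1864

P(component k | x) = π_k·f_k(x) / marginal(x), where marginal(x) = Σ_j π_j·f_j(x).
Since both observations come from the same component, the likelihood for component k is f_k(x₁)·f_k(x₂).
  L_A = [0.270671] × [0.0902235] = 0.0244209
  L_B = [0.0983654] × [0.191222] = 0.0188097
Weight by the priors:
  π_A·L_A = 0.15 × 0.0244209 = 0.00366313
  π_B·L_B = 0.85 × 0.0188097 = 0.0159882
Normaliser: 0.00366313 + 0.0159882 = 0.0196513
P(Mode A | x₁, x₂) ≈ 0.1864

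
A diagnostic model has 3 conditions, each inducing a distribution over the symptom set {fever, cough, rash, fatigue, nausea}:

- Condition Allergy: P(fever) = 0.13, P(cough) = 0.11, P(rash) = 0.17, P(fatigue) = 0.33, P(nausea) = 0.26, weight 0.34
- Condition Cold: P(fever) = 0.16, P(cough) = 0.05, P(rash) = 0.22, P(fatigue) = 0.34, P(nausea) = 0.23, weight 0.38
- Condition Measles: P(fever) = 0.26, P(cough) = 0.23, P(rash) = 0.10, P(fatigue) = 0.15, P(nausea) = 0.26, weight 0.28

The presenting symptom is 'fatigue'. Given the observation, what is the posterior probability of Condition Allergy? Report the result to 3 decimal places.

0.396

Apply Bayes' rule: the posterior for each component is proportional to its prior times its likelihood at x.
Categorical probabilities:
  L_Allergy = P(fatigue | comp) = 0.33
  L_Cold = P(fatigue | comp) = 0.34
  L_Measles = P(fatigue | comp) = 0.15
Unnormalised posteriors:
  π_Allergy·L_Allergy = 0.34 × 0.33 = 0.1122
  π_Cold·L_Cold = 0.38 × 0.34 = 0.1292
  π_Measles·L_Measles = 0.28 × 0.15 = 0.042
Evidence: 0.1122 + 0.1292 + 0.042 = 0.2834
So the posterior for Condition Allergy is 0.1122 / 0.2834 ≈ 0.396.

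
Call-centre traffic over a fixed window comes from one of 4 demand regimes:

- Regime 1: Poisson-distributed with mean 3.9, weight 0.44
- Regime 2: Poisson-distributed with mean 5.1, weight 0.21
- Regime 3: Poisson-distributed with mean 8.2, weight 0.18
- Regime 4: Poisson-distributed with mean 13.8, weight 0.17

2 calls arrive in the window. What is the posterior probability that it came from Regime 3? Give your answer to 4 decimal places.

0.0193

P(component k | x) = w_k·f_k(x) / marginal(x), where marginal(x) = Σ_j w_j·f_j(x).
Evaluate each component's likelihood at the observed value:
  L_1 = 0.15394
  L_2 = 0.0792882
  L_3 = 0.00923385
  L_4 = 9.67084e-05
Weight by the priors:
  w_1·L_1 = 0.44 × 0.15394 = 0.0677335
  w_2·L_2 = 0.21 × 0.0792882 = 0.0166505
  w_3·L_3 = 0.18 × 0.00923385 = 0.00166209
  w_4·L_4 = 0.17 × 9.67084e-05 = 1.64404e-05
Evidence: 0.0677335 + 0.0166505 + 0.00166209 + 1.64404e-05 = 0.0860625
P(Regime 3 | the observation) ≈ 0.0193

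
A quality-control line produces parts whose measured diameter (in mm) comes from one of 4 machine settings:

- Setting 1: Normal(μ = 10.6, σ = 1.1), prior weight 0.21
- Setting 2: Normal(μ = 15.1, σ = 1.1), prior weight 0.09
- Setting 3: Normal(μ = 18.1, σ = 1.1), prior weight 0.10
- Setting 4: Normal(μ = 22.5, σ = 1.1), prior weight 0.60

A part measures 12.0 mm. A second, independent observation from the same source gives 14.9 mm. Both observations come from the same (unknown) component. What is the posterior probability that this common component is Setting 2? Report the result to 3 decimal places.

0.974

P(component k | x) = P(Z=k)·f_k(x) / marginal(x), where marginal(x) = Σ_j P(Z=j)·f_j(x).
Since both observations come from the same component, the likelihood for component k is f_k(x₁)·f_k(x₂).
  p_1 = [0.161352] × [0.000174298] = 2.81233e-05
  p_2 = [0.00683757] × [0.356729] = 0.00243916
  p_3 = [7.61712e-08] × [0.00527038] = 4.01451e-10
  p_4 = [5.94284e-21] × [1.56271e-11] = 9.28691e-32
Multiply by the mixture weights:
  P(Z=1)·p_1 = 0.21 × 2.81233e-05 = 5.9059e-06
  P(Z=2)·p_2 = 0.09 × 0.00243916 = 0.000219525
  P(Z=3)·p_3 = 0.10 × 4.01451e-10 = 4.01451e-11
  P(Z=4)·p_4 = 0.60 × 9.28691e-32 = 5.57215e-32
Marginal: 5.9059e-06 + 0.000219525 + 4.01451e-11 + 5.57215e-32 = 0.000225431
P(Setting 2 | data) ≈ 0.974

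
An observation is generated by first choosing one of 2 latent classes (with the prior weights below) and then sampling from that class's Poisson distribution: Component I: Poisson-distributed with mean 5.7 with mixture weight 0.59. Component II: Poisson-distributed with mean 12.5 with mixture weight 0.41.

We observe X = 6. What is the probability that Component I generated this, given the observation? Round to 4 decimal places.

0.9207

Posterior ∝ prior × likelihood, so P(k | x) ∝ w_k f_k(x); normalise over all components.
Evaluate each component's likelihood at the observed value:
  f_I = 0.159382
  f_II = 0.0197445
Prior × likelihood for each component:
  w_I·f_I = 0.59 × 0.159382 = 0.0940351
  w_II·f_II = 0.41 × 0.0197445 = 0.00809525
Normaliser: 0.0940351 + 0.00809525 = 0.10213
Responsibility of Component I: 0.0940351 / 0.10213 ≈ 0.9207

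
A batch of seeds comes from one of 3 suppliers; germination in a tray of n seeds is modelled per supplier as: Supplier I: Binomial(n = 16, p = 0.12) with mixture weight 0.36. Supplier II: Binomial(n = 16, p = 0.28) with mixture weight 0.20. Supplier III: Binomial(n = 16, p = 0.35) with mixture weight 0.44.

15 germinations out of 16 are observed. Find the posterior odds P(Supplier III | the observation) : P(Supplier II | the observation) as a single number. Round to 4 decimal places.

56.4487

Posterior odds = (P(Z=i) f_i(x)) / (P(Z=j) f_j(x)); the normalising sum cancels.
Binomial probabilities:
  f_I = C(16,15)·0.12^15·0.88^1 = 16·1.5407e-14·0.88 = 2.16931e-13
  f_II = C(16,15)·0.28^15·0.72^1 = 16·5.09766e-09·0.72 = 5.8725e-08
  f_III = C(16,15)·0.35^15·0.65^1 = 16·1.44884e-07·0.65 = 1.50679e-06
Odds = (0.44/0.20) × (1.50679e-06/5.8725e-08) = 2.2 × 25.6585 ≈ 56.4487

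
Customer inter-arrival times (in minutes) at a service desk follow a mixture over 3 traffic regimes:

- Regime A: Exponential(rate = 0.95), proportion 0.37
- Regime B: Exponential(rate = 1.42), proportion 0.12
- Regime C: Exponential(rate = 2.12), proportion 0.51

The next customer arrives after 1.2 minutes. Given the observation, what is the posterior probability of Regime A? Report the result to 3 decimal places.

0.492

P(component k | x) = π_k·f_k(x) / marginal(x), where marginal(x) = Σ_j π_j·f_j(x).
Exponential densities:
  f_A = 0.303828
  f_B = 0.258375
  f_C = 0.166529
Unnormalised posteriors:
  π_A·f_A = 0.37 × 0.303828 = 0.112416
  π_B·f_B = 0.12 × 0.258375 = 0.031005
  π_C·f_C = 0.51 × 0.166529 = 0.08493
Normaliser: 0.112416 + 0.031005 + 0.08493 = 0.228351
P(Regime A | data) = 0.112416 / 0.228351 ≈ 0.492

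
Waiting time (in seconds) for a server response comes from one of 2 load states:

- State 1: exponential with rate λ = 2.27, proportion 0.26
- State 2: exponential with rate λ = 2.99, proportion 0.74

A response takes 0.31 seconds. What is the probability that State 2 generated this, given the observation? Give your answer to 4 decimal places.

0.7499

The responsibility of component k is π_k f_k(x) divided by Σ_j π_j f_j(x).
Component likelihoods at x = 0.31 seconds:
  f_1 = 1.12309
  f_2 = 1.18338
Prior × likelihood for each component:
  π_1·f_1 = 0.26 × 1.12309 = 0.292002
  π_2·f_2 = 0.74 × 1.18338 = 0.8757
Sum: 0.292002 + 0.8757 = 1.1677
Responsibility of State 2: 0.8757 / 1.1677 ≈ 0.7499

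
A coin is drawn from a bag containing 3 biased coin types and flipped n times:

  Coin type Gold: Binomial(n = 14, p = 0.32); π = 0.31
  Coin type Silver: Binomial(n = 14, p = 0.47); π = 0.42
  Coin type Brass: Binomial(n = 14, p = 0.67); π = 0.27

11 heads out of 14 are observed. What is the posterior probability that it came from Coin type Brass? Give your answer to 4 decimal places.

0.8823

P(component k | x) = w_k·f_k(x) / marginal(x), where marginal(x) = Σ_j w_j·f_j(x).
Binomial probabilities:
  L_Gold = 0.000412361
  L_Silver = 0.0133969
  L_Brass = 0.159759
Unnormalised posteriors:
  w_Gold·L_Gold = 0.31 × 0.000412361 = 0.000127832
  w_Silver·L_Silver = 0.42 × 0.0133969 = 0.00562671
  w_Brass·L_Brass = 0.27 × 0.159759 = 0.043135
Sum: 0.000127832 + 0.00562671 + 0.043135 = 0.0488895
P(Coin type Brass | data) = 0.043135 / 0.0488895 ≈ 0.8823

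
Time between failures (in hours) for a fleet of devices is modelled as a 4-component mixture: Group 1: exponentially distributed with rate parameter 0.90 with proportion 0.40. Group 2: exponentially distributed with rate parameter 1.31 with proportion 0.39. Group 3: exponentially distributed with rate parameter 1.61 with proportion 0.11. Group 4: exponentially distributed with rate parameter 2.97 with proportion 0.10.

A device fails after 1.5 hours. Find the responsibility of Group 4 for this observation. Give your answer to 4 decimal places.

0.0187

P(component k | x) = P(Z=k)·f_k(x) / marginal(x), where marginal(x) = Σ_j P(Z=j)·f_j(x).
Component likelihoods at x = 1.5 hours:
  f_1 = 0.90·e^(−0.90·1.5) = 0.90·e^(−1.3500) = 0.233316
  f_2 = 1.31·e^(−1.31·1.5) = 1.31·e^(−1.9650) = 0.183604
  f_3 = 1.61·e^(−1.61·1.5) = 1.61·e^(−2.4150) = 0.143881
  f_4 = 2.97·e^(−2.97·1.5) = 2.97·e^(−4.4550) = 0.0345124
Unnormalised posteriors:
  P(Z=1)·f_1 = 0.40 × 0.233316 = 0.0933265
  P(Z=2)·f_2 = 0.39 × 0.183604 = 0.0716056
  P(Z=3)·f_3 = 0.11 × 0.143881 = 0.015827
  P(Z=4)·f_4 = 0.10 × 0.0345124 = 0.00345124
Normaliser: 0.0933265 + 0.0716056 + 0.015827 + 0.00345124 = 0.18421
P(Group 4 | x) ≈ 0.0187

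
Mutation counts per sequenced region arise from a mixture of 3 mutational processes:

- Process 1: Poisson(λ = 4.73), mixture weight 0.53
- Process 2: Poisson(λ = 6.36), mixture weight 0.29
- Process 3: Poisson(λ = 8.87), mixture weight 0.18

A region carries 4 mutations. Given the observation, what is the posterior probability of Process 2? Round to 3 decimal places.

0.247

The responsibility of component k is π_k f_k(x) divided by Σ_j π_j f_j(x).
Component likelihoods at x = 4 mutations:
  L_1 = 0.184086
  L_2 = 0.117897
  L_3 = 0.0362486
Weight by the priors:
  π_1·L_1 = 0.53 × 0.184086 = 0.0975655
  π_2·L_2 = 0.29 × 0.117897 = 0.0341903
  π_3·L_3 = 0.18 × 0.0362486 = 0.00652475
Normaliser: 0.0975655 + 0.0341903 + 0.00652475 = 0.138281
P(Process 2 | x) = 0.0341903 / 0.138281 ≈ 0.247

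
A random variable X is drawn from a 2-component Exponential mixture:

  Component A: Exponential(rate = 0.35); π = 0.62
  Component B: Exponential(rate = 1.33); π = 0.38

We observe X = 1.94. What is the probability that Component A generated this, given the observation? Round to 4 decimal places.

0.7419

Apply Bayes' rule: the posterior for each component is proportional to its prior times its likelihood at x.
Evaluate each component's likelihood at the observed value:
  f_A = 0.177493
  f_B = 0.100759
Multiply by the mixture weights:
  π_A·f_A = 0.62 × 0.177493 = 0.110046
  π_B·f_B = 0.38 × 0.100759 = 0.0382885
Marginal: 0.110046 + 0.0382885 = 0.148334
Responsibility of Component A: 0.110046 / 0.148334 ≈ 0.7419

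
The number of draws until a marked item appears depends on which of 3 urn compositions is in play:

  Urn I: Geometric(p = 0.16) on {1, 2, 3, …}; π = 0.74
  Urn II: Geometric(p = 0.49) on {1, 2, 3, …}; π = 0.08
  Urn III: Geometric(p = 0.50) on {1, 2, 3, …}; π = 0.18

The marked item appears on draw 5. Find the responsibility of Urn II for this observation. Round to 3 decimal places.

0.039

By Bayes' theorem, P(k | x) = P(Z=k) f_k(x) / Σ_j P(Z=j) f_j(x).
Evaluate each component's likelihood at the observed value:
  f_I = 0.0796594
  f_II = 0.0331495
  f_III = 0.03125
Weight by the priors:
  P(Z=I)·f_I = 0.74 × 0.0796594 = 0.058948
  P(Z=II)·f_II = 0.08 × 0.0331495 = 0.00265196
  P(Z=III)·f_III = 0.18 × 0.03125 = 0.005625
Evidence: 0.058948 + 0.00265196 + 0.005625 = 0.0672249
P(Urn II | data) ≈ 0.039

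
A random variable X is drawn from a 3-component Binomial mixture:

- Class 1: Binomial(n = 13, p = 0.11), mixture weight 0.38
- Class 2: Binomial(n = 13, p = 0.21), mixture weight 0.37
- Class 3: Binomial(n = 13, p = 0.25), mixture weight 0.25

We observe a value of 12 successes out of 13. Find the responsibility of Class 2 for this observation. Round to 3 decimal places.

0.161

Apply Bayes' rule: the posterior for each component is proportional to its prior times its likelihood at x.
Component likelihoods at x = 12 successes out of 13:
  f_1 = 3.63116e-11
  f_2 = 7.55443e-08
  f_3 = 5.81145e-07
Weight by the priors:
  P(Z=1)·f_1 = 0.38 × 3.63116e-11 = 1.37984e-11
  P(Z=2)·f_2 = 0.37 × 7.55443e-08 = 2.79514e-08
  P(Z=3)·f_3 = 0.25 × 5.81145e-07 = 1.45286e-07
Sum: 1.37984e-11 + 2.79514e-08 + 1.45286e-07 = 1.73252e-07
P(Class 2 | data) = 2.79514e-08 / 1.73252e-07 ≈ 0.161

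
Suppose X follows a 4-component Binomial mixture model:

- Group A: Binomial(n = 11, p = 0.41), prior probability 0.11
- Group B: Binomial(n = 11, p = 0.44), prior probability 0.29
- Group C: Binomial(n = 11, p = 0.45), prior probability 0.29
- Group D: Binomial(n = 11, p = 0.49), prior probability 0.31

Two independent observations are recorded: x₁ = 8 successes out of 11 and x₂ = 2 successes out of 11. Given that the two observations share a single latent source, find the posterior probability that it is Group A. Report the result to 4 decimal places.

0.1036

The responsibility of component k is P(Z=k) f_k(x) divided by Σ_j P(Z=j) f_j(x).
Since both observations come from the same component, the likelihood for component k is f_k(x₁)·f_k(x₂).
  f_A = [0.0270589] × [0.0800937] = 0.00216725
  f_B = [0.040707] × [0.0576714] = 0.00234763
  f_C = [0.0461607] × [0.0512923] = 0.00236769
  f_D = [0.0727383] × [0.0308238] = 0.00224207
Multiply by the mixture weights:
  P(Z=A)·f_A = 0.11 × 0.00216725 = 0.000238398
  P(Z=B)·f_B = 0.29 × 0.00234763 = 0.000680813
  P(Z=C)·f_C = 0.29 × 0.00236769 = 0.000686629
  P(Z=D)·f_D = 0.31 × 0.00224207 = 0.000695042
Denominator: 0.000238398 + 0.000680813 + 0.000686629 + 0.000695042 = 0.00230088
Responsibility of Group A: 0.000238398 / 0.00230088 ≈ 0.1036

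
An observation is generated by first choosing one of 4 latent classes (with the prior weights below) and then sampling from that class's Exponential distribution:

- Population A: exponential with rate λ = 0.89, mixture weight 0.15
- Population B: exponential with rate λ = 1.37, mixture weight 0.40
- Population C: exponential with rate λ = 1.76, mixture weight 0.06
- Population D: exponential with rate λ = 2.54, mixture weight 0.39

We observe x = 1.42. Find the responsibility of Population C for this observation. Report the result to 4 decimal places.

0.0572

P(component k | x) = π_k·f_k(x) / marginal(x), where marginal(x) = Σ_j π_j·f_j(x).
Component likelihoods at x = 1.42:
  p_A = 0.89·e^(−0.89·1.42) = 0.89·e^(−1.2638) = 0.251495
  p_B = 1.37·e^(−1.37·1.42) = 1.37·e^(−1.9454) = 0.195814
  p_C = 1.76·e^(−1.76·1.42) = 1.76·e^(−2.4992) = 0.144585
  p_D = 2.54·e^(−2.54·1.42) = 2.54·e^(−3.6068) = 0.0689319
Multiply by the mixture weights:
  π_A·p_A = 0.15 × 0.251495 = 0.0377242
  π_B·p_B = 0.40 × 0.195814 = 0.0783257
  π_C·p_C = 0.06 × 0.144585 = 0.00867511
  π_D·p_D = 0.39 × 0.0689319 = 0.0268834
Evidence: 0.0377242 + 0.0783257 + 0.00867511 + 0.0268834 = 0.151608
So the posterior for Population C is 0.00867511 / 0.151608 ≈ 0.0572.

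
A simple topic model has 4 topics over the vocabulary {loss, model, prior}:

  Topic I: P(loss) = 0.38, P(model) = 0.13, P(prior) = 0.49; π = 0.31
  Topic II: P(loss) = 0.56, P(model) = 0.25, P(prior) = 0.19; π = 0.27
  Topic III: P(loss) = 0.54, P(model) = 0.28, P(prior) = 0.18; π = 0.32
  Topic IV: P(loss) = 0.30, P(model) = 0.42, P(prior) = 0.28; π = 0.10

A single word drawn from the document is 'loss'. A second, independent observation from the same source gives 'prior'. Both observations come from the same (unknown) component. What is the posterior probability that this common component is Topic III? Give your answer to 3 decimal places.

0.247

Apply Bayes' rule: the posterior for each component is proportional to its prior times its likelihood at x.
Since both observations come from the same component, the likelihood for component k is f_k(x₁)·f_k(x₂).
  L_I = [0.38] × [0.49] = 0.1862
  L_II = [0.56] × [0.19] = 0.1064
  L_III = [0.54] × [0.18] = 0.0972
  L_IV = [0.3] × [0.28] = 0.084
Multiply by the mixture weights:
  w_I·L_I = 0.31 × 0.1862 = 0.057722
  w_II·L_II = 0.27 × 0.1064 = 0.028728
  w_III·L_III = 0.32 × 0.0972 = 0.031104
  w_IV·L_IV = 0.10 × 0.084 = 0.0084
Evidence: 0.057722 + 0.028728 + 0.031104 + 0.0084 = 0.125954
P(Topic III | x) = 0.031104 / 0.125954 ≈ 0.247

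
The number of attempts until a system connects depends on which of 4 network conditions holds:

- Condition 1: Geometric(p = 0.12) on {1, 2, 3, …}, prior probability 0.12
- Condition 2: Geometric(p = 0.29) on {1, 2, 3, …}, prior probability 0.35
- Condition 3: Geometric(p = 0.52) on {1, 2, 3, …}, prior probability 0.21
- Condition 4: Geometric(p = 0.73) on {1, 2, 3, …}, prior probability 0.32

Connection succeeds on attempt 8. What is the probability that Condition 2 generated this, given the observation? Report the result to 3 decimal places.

0.585

By Bayes' theorem, P(k | x) = π_k f_k(x) / Σ_j π_j f_j(x).
Geometric probabilities:
  f_1 = 0.12·(1−0.12)^7 = 0.12·0.408676 = 0.0490411
  f_2 = 0.29·(1−0.29)^7 = 0.29·0.0909512 = 0.0263758
  f_3 = 0.52·(1−0.52)^7 = 0.52·0.00587068 = 0.00305276
  f_4 = 0.73·(1−0.73)^7 = 0.73·0.000104604 = 7.63606e-05
Unnormalised posteriors:
  π_1·f_1 = 0.12 × 0.0490411 = 0.00588493
  π_2·f_2 = 0.35 × 0.0263758 = 0.00923155
  π_3·f_3 = 0.21 × 0.00305276 = 0.000641079
  π_4·f_4 = 0.32 × 7.63606e-05 = 2.44354e-05
Normaliser: 0.00588493 + 0.00923155 + 0.000641079 + 2.44354e-05 = 0.015782
So the posterior for Condition 2 is 0.00923155 / 0.015782 ≈ 0.585.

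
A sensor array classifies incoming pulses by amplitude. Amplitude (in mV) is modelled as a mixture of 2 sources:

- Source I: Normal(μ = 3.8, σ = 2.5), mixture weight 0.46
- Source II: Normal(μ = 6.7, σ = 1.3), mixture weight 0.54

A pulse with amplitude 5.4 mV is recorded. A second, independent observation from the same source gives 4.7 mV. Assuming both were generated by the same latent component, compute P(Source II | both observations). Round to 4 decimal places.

0.5136

Apply Bayes' rule: the posterior for each component is proportional to its prior times its likelihood at x.
Since both observations come from the same component, the likelihood for component k is f_k(x₁)·f_k(x₂).
  L_I = [(1/(2.5·√(2π)))·exp(−(5.4−3.8)²/(2·2.5²)) = 0.159577·exp(-0.20480) = 0.130025] × [0.149564] = 0.0194471
  L_II = [(1/(1.3·√(2π)))·exp(−(5.4−6.7)²/(2·1.3²)) = 0.306879·exp(-0.50000) = 0.186131] × [0.0939742] = 0.0174915
Weight by the priors:
  w_I·L_I = 0.46 × 0.0194471 = 0.00894566
  w_II·L_II = 0.54 × 0.0174915 = 0.00944544
Marginal: 0.00894566 + 0.00944544 = 0.0183911
Responsibility of Source II: 0.00944544 / 0.0183911 ≈ 0.5136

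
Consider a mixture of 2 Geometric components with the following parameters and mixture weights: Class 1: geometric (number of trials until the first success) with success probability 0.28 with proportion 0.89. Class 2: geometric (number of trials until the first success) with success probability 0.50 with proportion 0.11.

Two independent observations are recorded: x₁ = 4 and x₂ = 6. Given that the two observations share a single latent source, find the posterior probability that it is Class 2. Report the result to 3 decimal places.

The responsibility of component k is π_k f_k(x) divided by Σ_j π_j f_j(x).
Since both observations come from the same component, the likelihood for component k is f_k(x₁)·f_k(x₂).
  L_1 = [0.104509] × [0.0541777] = 0.00566208
  L_2 = [0.0625] × [0.015625] = 0.000976562
Unnormalised posteriors:
  π_1·L_1 = 0.89 × 0.00566208 = 0.00503925
  π_2·L_2 = 0.11 × 0.000976562 = 0.000107422
Evidence: 0.00503925 + 0.000107422 = 0.00514667
P(Class 2 | x) = 0.000107422 / 0.00514667 ≈ 0.021

0.021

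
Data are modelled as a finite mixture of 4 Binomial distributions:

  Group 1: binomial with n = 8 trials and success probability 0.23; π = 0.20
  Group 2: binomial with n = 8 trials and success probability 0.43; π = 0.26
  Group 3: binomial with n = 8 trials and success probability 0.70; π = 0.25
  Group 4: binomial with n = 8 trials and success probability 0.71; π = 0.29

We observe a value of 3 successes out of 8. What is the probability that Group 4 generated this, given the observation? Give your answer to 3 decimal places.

0.092

P(component k | x) = π_k·f_k(x) / marginal(x), where marginal(x) = Σ_j π_j·f_j(x).
Component likelihoods at x = 3 successes out of 8:
  L_1 = 0.184427
  L_2 = 0.267897
  L_3 = 0.0466754
  L_4 = 0.0411105
Multiply by the mixture weights:
  π_1·L_1 = 0.20 × 0.184427 = 0.0368855
  π_2·L_2 = 0.26 × 0.267897 = 0.0696532
  π_3·L_3 = 0.25 × 0.0466754 = 0.0116689
  π_4·L_4 = 0.29 × 0.0411105 = 0.0119221
Sum: 0.0368855 + 0.0696532 + 0.0116689 + 0.0119221 = 0.13013
Responsibility of Group 4: 0.0119221 / 0.13013 ≈ 0.092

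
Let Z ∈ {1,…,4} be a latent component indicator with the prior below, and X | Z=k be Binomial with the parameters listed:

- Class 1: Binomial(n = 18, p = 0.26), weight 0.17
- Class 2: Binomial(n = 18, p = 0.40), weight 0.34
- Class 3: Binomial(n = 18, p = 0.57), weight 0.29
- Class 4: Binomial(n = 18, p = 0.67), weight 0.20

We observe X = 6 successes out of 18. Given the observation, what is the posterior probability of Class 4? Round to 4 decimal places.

The responsibility of component k is π_k f_k(x) divided by Σ_j π_j f_j(x).
Component likelihoods at x = 6 successes out of 18:
  p_1 = 0.154629
  p_2 = 0.165518
  p_3 = 0.0254415
  p_4 = 0.00280084
Unnormalised posteriors:
  π_1·p_1 = 0.17 × 0.154629 = 0.026287
  π_2·p_2 = 0.34 × 0.165518 = 0.0562763
  π_3·p_3 = 0.29 × 0.0254415 = 0.00737803
  π_4·p_4 = 0.20 × 0.00280084 = 0.000560167
Marginal: 0.026287 + 0.0562763 + 0.00737803 + 0.000560167 = 0.0905015
P(Class 4 | x) ≈ 0.0062

0.0062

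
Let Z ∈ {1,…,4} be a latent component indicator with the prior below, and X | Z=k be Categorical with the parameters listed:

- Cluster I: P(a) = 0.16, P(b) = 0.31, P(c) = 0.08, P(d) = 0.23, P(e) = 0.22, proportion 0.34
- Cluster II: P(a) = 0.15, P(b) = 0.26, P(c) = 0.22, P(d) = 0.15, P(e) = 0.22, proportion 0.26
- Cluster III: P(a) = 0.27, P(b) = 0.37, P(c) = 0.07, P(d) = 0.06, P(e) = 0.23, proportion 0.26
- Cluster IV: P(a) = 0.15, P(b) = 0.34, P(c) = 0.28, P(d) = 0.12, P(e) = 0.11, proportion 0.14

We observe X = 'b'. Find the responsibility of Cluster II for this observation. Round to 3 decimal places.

0.213

The responsibility of component k is P(Z=k) f_k(x) divided by Σ_j P(Z=j) f_j(x).
Categorical probabilities:
  f_I = P(b | comp) = 0.31
  f_II = P(b | comp) = 0.26
  f_III = P(b | comp) = 0.37
  f_IV = P(b | comp) = 0.34
Multiply by the mixture weights:
  P(Z=I)·f_I = 0.34 × 0.31 = 0.1054
  P(Z=II)·f_II = 0.26 × 0.26 = 0.0676
  P(Z=III)·f_III = 0.26 × 0.37 = 0.0962
  P(Z=IV)·f_IV = 0.14 × 0.34 = 0.0476
Evidence: 0.1054 + 0.0676 + 0.0962 + 0.0476 = 0.3168
So the posterior for Cluster II is 0.0676 / 0.3168 ≈ 0.213.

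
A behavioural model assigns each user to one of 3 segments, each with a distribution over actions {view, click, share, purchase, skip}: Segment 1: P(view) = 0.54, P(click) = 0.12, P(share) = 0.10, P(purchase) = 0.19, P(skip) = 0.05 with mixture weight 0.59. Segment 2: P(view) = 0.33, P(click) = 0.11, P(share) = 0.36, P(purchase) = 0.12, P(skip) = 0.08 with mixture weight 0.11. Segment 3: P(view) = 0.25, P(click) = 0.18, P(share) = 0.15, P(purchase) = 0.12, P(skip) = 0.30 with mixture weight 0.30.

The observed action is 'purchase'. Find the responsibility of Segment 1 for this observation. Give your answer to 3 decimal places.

By Bayes' theorem, P(k | x) = w_k f_k(x) / Σ_j w_j f_j(x).
Evaluate each component's likelihood at the observed value:
  p_1 = 0.19
  p_2 = 0.12
  p_3 = 0.12
Prior × likelihood for each component:
  w_1·p_1 = 0.59 × 0.19 = 0.1121
  w_2·p_2 = 0.11 × 0.12 = 0.0132
  w_3·p_3 = 0.30 × 0.12 = 0.036
Sum: 0.1121 + 0.0132 + 0.036 = 0.1613
P(Segment 1 | data) ≈ 0.695

0.695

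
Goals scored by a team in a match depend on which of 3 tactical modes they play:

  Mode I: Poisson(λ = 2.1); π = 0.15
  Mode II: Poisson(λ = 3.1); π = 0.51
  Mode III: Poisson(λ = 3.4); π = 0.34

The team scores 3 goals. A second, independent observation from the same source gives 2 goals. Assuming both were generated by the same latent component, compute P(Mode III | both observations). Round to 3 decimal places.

0.307

Apply Bayes' rule: the posterior for each component is proportional to its prior times its likelihood at x.
Since both observations come from the same component, the likelihood for component k is f_k(x₁)·f_k(x₂).
  f_I = [e^(−2.1)·2.1^3/3! = 0.189011] × [0.270016] = 0.0510362
  f_II = [e^(−3.1)·3.1^3/3! = 0.223677] × [0.216461] = 0.0484174
  f_III = [e^(−3.4)·3.4^3/3! = 0.218617] × [0.192898] = 0.0421707
Weight by the priors:
  P(Z=I)·f_I = 0.15 × 0.0510362 = 0.00765543
  P(Z=II)·f_II = 0.51 × 0.0484174 = 0.0246929
  P(Z=III)·f_III = 0.34 × 0.0421707 = 0.014338
Normaliser: 0.00765543 + 0.0246929 + 0.014338 = 0.0466863
Responsibility of Mode III: 0.014338 / 0.0466863 ≈ 0.307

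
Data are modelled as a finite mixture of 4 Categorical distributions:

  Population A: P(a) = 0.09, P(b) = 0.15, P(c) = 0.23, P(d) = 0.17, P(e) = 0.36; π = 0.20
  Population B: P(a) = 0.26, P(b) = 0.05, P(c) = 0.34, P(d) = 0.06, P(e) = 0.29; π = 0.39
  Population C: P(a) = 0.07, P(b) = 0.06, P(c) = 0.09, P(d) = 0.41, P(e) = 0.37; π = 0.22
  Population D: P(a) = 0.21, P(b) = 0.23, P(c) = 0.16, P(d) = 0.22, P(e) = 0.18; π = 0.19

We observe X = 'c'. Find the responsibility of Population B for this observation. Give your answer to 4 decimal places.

0.5795

Posterior ∝ prior × likelihood, so P(k | x) ∝ π_k f_k(x); normalise over all components.
Evaluate each component's likelihood at the observed value:
  p_A = 0.23
  p_B = 0.34
  p_C = 0.09
  p_D = 0.16
Unnormalised posteriors:
  π_A·p_A = 0.20 × 0.23 = 0.046
  π_B·p_B = 0.39 × 0.34 = 0.1326
  π_C·p_C = 0.22 × 0.09 = 0.0198
  π_D·p_D = 0.19 × 0.16 = 0.0304
Marginal: 0.046 + 0.1326 + 0.0198 + 0.0304 = 0.2288
So the posterior for Population B is 0.1326 / 0.2288 ≈ 0.5795.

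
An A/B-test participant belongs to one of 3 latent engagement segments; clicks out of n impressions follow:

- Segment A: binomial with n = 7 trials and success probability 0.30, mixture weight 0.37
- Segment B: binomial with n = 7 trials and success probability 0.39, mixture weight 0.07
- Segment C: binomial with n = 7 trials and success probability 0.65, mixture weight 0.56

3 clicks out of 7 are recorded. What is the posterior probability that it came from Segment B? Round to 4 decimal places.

0.1089

By Bayes' theorem, P(k | x) = w_k f_k(x) / Σ_j w_j f_j(x).
Binomial probabilities:
  p_A = 0.226894
  p_B = 0.287463
  p_C = 0.144238
Multiply by the mixture weights:
  w_A·p_A = 0.37 × 0.226894 = 0.083951
  w_B·p_B = 0.07 × 0.287463 = 0.0201224
  w_C·p_C = 0.56 × 0.144238 = 0.0807734
Evidence: 0.083951 + 0.0201224 + 0.0807734 = 0.184847
Responsibility of Segment B: 0.0201224 / 0.184847 ≈ 0.1089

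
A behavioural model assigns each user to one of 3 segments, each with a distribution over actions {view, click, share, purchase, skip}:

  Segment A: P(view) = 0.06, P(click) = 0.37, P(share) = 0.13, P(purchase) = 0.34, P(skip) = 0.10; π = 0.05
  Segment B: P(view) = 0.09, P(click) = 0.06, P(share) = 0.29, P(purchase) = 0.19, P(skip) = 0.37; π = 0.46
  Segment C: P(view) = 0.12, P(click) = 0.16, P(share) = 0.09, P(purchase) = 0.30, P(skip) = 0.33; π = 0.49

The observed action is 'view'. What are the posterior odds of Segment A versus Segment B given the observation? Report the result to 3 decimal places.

0.072

Posterior odds = (w_i f_i(x)) / (w_j f_j(x)); the normalising sum cancels.
Component likelihoods at x = 'view':
  f_A = 0.06
  f_B = 0.09
  f_C = 0.12
Odds = (0.05/0.46) × (0.06/0.09) = 0.108696 × 0.666667 ≈ 0.072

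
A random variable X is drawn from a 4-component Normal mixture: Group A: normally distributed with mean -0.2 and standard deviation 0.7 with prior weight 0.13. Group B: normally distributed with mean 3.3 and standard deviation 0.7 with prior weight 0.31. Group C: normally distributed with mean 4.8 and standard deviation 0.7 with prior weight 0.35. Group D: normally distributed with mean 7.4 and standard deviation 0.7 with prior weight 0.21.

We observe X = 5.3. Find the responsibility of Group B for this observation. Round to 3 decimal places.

P(component k | x) = w_k·f_k(x) / marginal(x), where marginal(x) = Σ_j w_j·f_j(x).
Normal densities:
  L_A = 2.24024e-14
  L_B = 0.00962014
  L_C = 0.441593
  L_D = 0.00633121
Weight by the priors:
  w_A·L_A = 0.13 × 2.24024e-14 = 2.91231e-15
  w_B·L_B = 0.31 × 0.00962014 = 0.00298224
  w_C·L_C = 0.35 × 0.441593 = 0.154558
  w_D·L_D = 0.21 × 0.00633121 = 0.00132955
Normaliser: 2.91231e-15 + 0.00298224 + 0.154558 + 0.00132955 = 0.15887
So the posterior for Group B is 0.00298224 / 0.15887 ≈ 0.019.

0.019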